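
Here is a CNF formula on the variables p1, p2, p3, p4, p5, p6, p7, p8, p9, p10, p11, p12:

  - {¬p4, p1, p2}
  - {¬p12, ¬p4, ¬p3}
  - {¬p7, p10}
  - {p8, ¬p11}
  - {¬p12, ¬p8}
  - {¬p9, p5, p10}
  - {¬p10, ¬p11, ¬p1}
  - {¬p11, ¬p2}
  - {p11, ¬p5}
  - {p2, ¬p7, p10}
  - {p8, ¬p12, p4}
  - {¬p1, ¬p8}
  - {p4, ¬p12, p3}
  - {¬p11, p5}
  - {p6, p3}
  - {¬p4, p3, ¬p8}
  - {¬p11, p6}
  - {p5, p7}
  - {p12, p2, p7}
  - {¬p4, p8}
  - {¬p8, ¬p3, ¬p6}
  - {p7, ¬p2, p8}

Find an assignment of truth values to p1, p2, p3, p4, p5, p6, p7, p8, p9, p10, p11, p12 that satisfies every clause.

p1=T, p2=F, p3=T, p4=F, p5=F, p6=F, p7=T, p8=F, p9=T, p10=T, p11=F, p12=F

Try p1 = True.
  then p8 is forced to False.
  then p11 is forced to False.
  then p5 is forced to False.
  then p7 is forced to True.
  then p10 is forced to True.
  then p4 is forced to False.
  then p12 is forced to False.
For the remaining variables, p2 = False, p3 = True, p6 = False, p9 = True works.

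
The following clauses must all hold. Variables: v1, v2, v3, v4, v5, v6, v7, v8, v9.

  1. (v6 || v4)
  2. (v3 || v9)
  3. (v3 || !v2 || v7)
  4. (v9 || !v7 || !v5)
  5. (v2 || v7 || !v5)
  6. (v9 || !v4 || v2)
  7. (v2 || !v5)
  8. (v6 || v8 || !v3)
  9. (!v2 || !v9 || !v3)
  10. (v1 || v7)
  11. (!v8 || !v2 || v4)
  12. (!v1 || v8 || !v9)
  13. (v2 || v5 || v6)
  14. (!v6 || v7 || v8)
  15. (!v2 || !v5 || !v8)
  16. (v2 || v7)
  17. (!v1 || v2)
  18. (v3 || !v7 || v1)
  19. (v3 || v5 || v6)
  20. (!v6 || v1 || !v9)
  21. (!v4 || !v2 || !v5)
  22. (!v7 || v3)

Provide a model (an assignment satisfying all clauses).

v1=0, v2=0, v3=1, v4=0, v5=0, v6=1, v7=1, v8=1, v9=0

Branch on v1: take v1 = False.
  then v7 is forced to True.
  then v3 is forced to True.
Branch on v2: take v2 = False.
  then v5 is forced to False.
  then v6 is forced to True.
  then v9 is forced to False.
  then v4 is forced to False.
v8 is now unconstrained; take v8 = True.
Every clause has at least one true literal under this assignment.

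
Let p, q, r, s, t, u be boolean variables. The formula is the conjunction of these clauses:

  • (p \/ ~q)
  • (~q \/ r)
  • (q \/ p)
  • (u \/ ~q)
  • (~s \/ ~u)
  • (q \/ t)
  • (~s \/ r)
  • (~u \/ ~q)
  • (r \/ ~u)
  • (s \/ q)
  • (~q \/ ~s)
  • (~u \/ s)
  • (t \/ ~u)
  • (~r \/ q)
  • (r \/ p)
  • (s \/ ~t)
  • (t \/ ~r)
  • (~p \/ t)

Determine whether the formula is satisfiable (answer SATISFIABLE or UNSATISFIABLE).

q = True:
  propagation gives p=True, r=True, u=True; an empty clause results — contradiction.
q = False:
  propagation gives p=True, t=True, s=True, u=False; an empty clause results — contradiction.
Every branch closes, so no satisfying assignment exists.

UNSATISFIABLE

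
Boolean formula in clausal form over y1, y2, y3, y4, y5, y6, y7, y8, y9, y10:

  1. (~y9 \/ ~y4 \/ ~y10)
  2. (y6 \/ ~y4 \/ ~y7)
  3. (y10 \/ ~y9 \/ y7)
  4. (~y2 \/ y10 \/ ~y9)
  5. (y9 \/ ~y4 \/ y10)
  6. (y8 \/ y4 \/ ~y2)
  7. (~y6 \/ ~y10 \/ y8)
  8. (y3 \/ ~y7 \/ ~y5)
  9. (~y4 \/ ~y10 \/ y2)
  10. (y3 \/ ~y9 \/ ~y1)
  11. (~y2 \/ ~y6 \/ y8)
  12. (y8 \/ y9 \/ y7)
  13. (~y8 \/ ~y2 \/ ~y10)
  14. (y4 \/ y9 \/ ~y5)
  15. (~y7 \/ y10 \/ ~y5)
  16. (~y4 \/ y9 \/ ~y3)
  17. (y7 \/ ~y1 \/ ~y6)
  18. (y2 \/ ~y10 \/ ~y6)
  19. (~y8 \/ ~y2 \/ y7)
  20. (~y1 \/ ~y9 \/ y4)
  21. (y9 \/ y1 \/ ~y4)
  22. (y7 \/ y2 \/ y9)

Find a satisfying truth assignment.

y1=F, y2=T, y3=F, y4=F, y5=F, y6=T, y7=T, y8=T, y9=F, y10=F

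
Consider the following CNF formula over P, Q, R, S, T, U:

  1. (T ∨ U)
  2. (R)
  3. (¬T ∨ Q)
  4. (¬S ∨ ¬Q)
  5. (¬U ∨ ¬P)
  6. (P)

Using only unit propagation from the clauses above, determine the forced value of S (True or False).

False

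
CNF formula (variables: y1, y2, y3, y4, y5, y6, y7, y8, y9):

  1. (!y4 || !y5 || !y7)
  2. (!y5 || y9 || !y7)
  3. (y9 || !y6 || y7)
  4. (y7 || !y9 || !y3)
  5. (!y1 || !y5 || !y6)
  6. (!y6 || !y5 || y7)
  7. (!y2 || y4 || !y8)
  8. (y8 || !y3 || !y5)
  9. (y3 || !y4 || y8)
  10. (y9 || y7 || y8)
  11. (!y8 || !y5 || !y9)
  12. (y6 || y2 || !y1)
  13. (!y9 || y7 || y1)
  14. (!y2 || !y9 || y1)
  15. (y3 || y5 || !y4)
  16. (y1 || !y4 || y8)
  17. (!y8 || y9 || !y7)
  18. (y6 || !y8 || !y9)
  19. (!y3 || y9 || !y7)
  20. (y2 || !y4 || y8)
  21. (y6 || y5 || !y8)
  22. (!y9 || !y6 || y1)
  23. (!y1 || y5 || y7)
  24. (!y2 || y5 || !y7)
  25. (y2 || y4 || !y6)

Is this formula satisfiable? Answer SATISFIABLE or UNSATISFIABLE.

SATISFIABLE

Branch on y1: take y1 = False.
Try y2 = False.
Set y3 = False and propagate.
For the remaining variables, y4 = True, y5 = True, y6 = False, y7 = False, y8 = True, y9 = False works.
So y1=False, y2=False, y3=False, y4=True, y5=True, y6=False, y7=False, y8=True, y9=False is a satisfying assignment.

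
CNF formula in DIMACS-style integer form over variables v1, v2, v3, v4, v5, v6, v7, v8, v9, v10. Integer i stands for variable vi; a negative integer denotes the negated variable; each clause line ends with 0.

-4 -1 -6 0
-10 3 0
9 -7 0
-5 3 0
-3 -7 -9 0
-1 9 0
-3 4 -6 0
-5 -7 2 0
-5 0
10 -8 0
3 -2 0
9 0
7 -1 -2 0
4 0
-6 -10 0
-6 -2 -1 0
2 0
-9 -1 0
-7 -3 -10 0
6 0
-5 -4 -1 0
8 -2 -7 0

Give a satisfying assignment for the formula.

Unit propagation: (!v5) forces v5 = False.
Unit propagation: (v9) forces v9 = True.
Unit propagation: (v4) forces v4 = True.
The clause (v2) is unit: v2 must be True.
(v3) is a unit clause, so v3 = True.
Unit propagation: (!v7) forces v7 = False.
(!v1) is a unit clause, so v1 = False.
Unit propagation: (v6) forces v6 = True.
The clause (!v10) is unit: v10 must be False.
Unit propagation: (!v8) forces v8 = False.
Every clause has at least one true literal under this assignment.

v1=0  v2=1  v3=1  v4=1  v5=0  v6=1  v7=0  v8=0  v9=1  v10=0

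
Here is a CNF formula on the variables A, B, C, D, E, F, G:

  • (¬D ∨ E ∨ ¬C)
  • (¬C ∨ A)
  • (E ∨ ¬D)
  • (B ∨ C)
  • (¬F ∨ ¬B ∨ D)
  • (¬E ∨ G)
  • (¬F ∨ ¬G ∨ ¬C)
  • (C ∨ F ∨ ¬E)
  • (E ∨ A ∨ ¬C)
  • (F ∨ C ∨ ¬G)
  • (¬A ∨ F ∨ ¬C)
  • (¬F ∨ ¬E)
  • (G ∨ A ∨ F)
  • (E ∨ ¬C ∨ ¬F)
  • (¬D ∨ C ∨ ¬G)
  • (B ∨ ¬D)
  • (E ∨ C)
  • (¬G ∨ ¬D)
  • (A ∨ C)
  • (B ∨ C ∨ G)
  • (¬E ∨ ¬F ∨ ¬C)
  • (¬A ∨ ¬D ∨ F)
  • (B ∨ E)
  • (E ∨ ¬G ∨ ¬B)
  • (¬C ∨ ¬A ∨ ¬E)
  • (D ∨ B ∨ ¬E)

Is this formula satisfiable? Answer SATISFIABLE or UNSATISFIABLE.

C = True:
  propagation gives A=True, F=True, G=False, E=False; an empty clause results — contradiction.
C = False:
  propagation gives B=True, E=True, G=True, F=True; an empty clause results — contradiction.
Every branch closes, so no satisfying assignment exists.

UNSATISFIABLE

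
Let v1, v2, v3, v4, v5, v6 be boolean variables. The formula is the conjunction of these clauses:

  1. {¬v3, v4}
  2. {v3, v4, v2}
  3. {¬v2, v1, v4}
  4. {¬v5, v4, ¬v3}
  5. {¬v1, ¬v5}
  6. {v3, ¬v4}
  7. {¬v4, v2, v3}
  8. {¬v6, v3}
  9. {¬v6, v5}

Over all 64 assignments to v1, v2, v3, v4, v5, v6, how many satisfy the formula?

9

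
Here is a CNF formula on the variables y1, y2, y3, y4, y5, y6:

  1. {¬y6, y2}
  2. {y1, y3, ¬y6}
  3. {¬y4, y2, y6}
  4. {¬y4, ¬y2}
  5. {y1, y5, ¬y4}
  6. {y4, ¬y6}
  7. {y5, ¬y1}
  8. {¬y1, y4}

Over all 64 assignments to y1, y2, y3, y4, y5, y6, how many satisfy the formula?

The models are:
  y1=0 y2=0 y3=0 y4=0 y5=0 y6=0
  y1=0 y2=0 y3=0 y4=0 y5=1 y6=0
  y1=0 y2=0 y3=1 y4=0 y5=0 y6=0
  y1=0 y2=0 y3=1 y4=0 y5=1 y6=0
  y1=0 y2=1 y3=0 y4=0 y5=0 y6=0
  y1=0 y2=1 y3=0 y4=0 y5=1 y6=0
  y1=0 y2=1 y3=1 y4=0 y5=0 y6=0
  y1=0 y2=1 y3=1 y4=0 y5=1 y6=0
Count: 8.

8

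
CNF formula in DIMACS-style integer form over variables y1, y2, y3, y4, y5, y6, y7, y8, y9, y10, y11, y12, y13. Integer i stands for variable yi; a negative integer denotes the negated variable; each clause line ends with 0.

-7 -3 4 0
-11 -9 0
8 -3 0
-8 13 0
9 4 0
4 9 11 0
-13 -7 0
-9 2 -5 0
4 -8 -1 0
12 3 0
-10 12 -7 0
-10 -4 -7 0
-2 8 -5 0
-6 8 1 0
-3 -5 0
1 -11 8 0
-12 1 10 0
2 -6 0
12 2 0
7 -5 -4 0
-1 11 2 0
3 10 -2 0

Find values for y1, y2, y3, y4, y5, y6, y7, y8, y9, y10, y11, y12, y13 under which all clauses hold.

y5 occurs only negated in the remaining clauses — set y5 = False.
Try y1 = True.
Try y2 = True.
Set y3 = False and propagate.
  then y12 is forced to True.
  then y10 is forced to True.
For the remaining variables, y4 = True, y6 = True, y7 = False, y8 = False, y9 = True, y11 = False, y13 = False works.

y1=True, y2=True, y3=False, y4=True, y5=False, y6=True, y7=False, y8=False, y9=True, y10=True, y11=False, y12=True, y13=False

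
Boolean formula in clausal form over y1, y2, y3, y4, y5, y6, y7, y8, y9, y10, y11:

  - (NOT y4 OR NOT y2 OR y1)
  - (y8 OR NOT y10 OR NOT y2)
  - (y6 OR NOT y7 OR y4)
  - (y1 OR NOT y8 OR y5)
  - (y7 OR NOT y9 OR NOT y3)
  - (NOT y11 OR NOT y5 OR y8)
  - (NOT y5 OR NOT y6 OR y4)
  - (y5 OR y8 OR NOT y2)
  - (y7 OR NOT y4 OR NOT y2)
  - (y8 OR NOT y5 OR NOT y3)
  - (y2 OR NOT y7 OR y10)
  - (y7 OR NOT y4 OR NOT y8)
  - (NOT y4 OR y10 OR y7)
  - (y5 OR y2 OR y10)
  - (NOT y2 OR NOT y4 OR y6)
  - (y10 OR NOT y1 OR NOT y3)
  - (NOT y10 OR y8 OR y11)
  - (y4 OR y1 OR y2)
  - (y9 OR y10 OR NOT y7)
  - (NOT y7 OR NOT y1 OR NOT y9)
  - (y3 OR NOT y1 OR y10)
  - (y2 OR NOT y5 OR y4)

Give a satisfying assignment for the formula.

y1 = True  y2 = False  y3 = False  y4 = True  y5 = False  y6 = False  y7 = False  y8 = False  y9 = True  y10 = True  y11 = True

Check each clause:
  1. (NOT y2 OR y1 OR NOT y4) — y1 is true.
  2. (NOT y2 OR y8 OR NOT y10) — NOT y2 is true.
  3. (y4 OR NOT y7 OR y6) — NOT y7 is true.
  4. (NOT y8 OR y1 OR y5) — NOT y8 is true.
  5. (NOT y3 OR NOT y9 OR y7) — NOT y3 is true.
  6. (NOT y11 OR y8 OR NOT y5) — NOT y5 is true.
  7. (y4 OR NOT y5 OR NOT y6) — NOT y6 is true.
  8. (NOT y2 OR y5 OR y8) — NOT y2 is true.
  9. (NOT y2 OR y7 OR NOT y4) — NOT y2 is true.
  10. (y8 OR NOT y3 OR NOT y5) — NOT y5 is true.
  11. (y10 OR NOT y7 OR y2) — NOT y7 is true.
  12. (y7 OR NOT y4 OR NOT y8) — NOT y8 is true.
  13. (NOT y4 OR y7 OR y10) — y10 is true.
  14. (y10 OR y5 OR y2) — y10 is true.
  15. (NOT y2 OR y6 OR NOT y4) — NOT y2 is true.
  16. (NOT y1 OR NOT y3 OR y10) — y10 is true.
  17. (y11 OR NOT y10 OR y8) — y11 is true.
  18. (y2 OR y4 OR y1) — y1 is true.
  19. (y10 OR NOT y7 OR y9) — NOT y7 is true.
  20. (NOT y9 OR NOT y1 OR NOT y7) — NOT y7 is true.
  21. (y10 OR NOT y1 OR y3) — y10 is true.
  22. (NOT y5 OR y2 OR y4) — NOT y5 is true.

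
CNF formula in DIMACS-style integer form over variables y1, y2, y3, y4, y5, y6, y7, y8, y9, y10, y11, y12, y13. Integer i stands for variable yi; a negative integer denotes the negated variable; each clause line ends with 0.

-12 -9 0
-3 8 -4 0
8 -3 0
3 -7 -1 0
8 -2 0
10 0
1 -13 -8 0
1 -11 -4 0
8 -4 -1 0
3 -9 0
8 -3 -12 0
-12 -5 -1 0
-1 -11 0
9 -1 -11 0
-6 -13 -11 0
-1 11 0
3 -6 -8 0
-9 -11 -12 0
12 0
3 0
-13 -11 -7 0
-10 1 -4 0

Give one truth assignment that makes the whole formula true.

y1=False  y2=False  y3=True  y4=False  y5=False  y6=True  y7=False  y8=True  y9=False  y10=True  y11=True  y12=True  y13=False

Check each clause:
  1. (!y9 || !y12) — !y9 is true.
  2. (y8 || !y4 || !y3) — y8 is true.
  3. (!y3 || y8) — y8 is true.
  4. (y3 || !y1 || !y7) — !y7 is true.
  5. (!y2 || y8) — y8 is true.
  6. (y10) — y10 is true.
  7. (y1 || !y13 || !y8) — !y13 is true.
  8. (!y4 || y1 || !y11) — !y4 is true.
  9. (y8 || !y1 || !y4) — y8 is true.
  10. (!y9 || y3) — y3 is true.
  11. (!y12 || y8 || !y3) — y8 is true.
  12. (!y5 || !y1 || !y12) — !y5 is true.
  13. (!y11 || !y1) — !y1 is true.
  14. (!y11 || y9 || !y1) — !y1 is true.
  15. (!y11 || !y13 || !y6) — !y13 is true.
  16. (y11 || !y1) — y11 is true.
  17. (!y8 || !y6 || y3) — y3 is true.
  18. (!y9 || !y12 || !y11) — !y9 is true.
  19. (y12) — y12 is true.
  20. (y3) — y3 is true.
  21. (!y13 || !y11 || !y7) — !y7 is true.
  22. (!y10 || !y4 || y1) — !y4 is true.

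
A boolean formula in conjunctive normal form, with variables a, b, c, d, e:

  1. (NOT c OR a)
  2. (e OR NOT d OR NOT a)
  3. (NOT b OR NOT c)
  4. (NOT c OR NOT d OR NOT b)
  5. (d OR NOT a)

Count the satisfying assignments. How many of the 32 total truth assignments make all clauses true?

Split on a, then c.
  a=1, c=1: remaining (b,d,e) ∈ {(0,1,1)} — 1.
  a=1, c=0: remaining (b,d,e) ∈ {(0,1,1); (1,1,1)} — 2.
  a=0, c=1: a clause becomes empty — 0.
  a=0, c=0: b, d, e free → 2^3 = 8.
Total: 1 + 2 + 0 + 8 = 11.

11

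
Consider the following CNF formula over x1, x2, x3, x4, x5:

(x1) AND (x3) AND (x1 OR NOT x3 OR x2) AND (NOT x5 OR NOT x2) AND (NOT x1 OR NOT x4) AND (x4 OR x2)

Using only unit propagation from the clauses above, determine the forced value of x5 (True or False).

False

Unit clause (x1) sets x1 = True.
Unit clause (x3) sets x3 = True.
(NOT x4 OR NOT x1) with x1 = True leaves only NOT x4, so x4 = False.
In (x4 OR x2), x4 is now false; x2 must hold, so x2 = True.
(NOT x2 OR NOT x5) with x2 = True leaves only NOT x5, so x5 = False.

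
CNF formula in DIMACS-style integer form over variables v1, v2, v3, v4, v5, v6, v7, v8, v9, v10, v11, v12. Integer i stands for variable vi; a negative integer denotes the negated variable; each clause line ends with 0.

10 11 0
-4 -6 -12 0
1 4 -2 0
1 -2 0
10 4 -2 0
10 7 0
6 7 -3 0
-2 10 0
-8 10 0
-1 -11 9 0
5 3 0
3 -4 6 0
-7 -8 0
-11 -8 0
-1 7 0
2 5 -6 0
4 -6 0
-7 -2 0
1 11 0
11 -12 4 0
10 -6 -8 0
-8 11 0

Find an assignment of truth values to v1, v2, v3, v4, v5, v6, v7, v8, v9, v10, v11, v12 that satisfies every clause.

v1 = T, v2 = F, v3 = F, v4 = F, v5 = T, v6 = F, v7 = T, v8 = F, v9 = T, v10 = F, v11 = T, v12 = T

Check each clause:
  1. (v10 || v11) — v11 is true.
  2. (!v6 || !v12 || !v4) — !v6 is true.
  3. (v4 || v1 || !v2) — v1 is true.
  4. (v1 || !v2) — v1 is true.
  5. (v4 || v10 || !v2) — !v2 is true.
  6. (v7 || v10) — v7 is true.
  7. (!v3 || v6 || v7) — !v3 is true.
  8. (!v2 || v10) — !v2 is true.
  9. (!v8 || v10) — !v8 is true.
  10. (!v1 || !v11 || v9) — v9 is true.
  11. (v3 || v5) — v5 is true.
  12. (v3 || v6 || !v4) — !v4 is true.
  13. (!v7 || !v8) — !v8 is true.
  14. (!v11 || !v8) — !v8 is true.
  15. (!v1 || v7) — v7 is true.
  16. (v5 || !v6 || v2) — !v6 is true.
  17. (v4 || !v6) — !v6 is true.
  18. (!v2 || !v7) — !v2 is true.
  19. (v1 || v11) — v1 is true.
  20. (v11 || v4 || !v12) — v11 is true.
  21. (v10 || !v6 || !v8) — !v8 is true.
  22. (!v8 || v11) — !v8 is true.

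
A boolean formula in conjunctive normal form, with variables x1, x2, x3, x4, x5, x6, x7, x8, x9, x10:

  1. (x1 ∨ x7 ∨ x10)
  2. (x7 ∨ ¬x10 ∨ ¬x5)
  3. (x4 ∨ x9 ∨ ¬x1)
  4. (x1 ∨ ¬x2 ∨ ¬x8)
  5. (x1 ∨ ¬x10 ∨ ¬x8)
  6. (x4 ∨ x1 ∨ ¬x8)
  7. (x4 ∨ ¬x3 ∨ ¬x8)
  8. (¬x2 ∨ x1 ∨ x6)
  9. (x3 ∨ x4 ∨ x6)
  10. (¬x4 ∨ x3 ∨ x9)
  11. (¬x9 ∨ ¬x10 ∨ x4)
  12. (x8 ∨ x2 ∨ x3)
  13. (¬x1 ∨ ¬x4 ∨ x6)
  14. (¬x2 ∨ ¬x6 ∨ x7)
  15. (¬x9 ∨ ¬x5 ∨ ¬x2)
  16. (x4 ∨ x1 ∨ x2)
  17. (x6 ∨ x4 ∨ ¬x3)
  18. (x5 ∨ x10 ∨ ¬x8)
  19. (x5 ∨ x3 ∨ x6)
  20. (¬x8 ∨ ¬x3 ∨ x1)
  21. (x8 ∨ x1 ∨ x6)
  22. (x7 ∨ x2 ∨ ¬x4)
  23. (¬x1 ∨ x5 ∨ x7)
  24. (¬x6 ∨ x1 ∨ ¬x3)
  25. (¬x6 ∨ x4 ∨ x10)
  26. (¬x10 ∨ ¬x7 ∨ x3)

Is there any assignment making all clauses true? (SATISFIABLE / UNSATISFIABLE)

SATISFIABLE

Try x1 = True.
Try x2 = False.
Try x3 = True.
For the remaining variables, x4 = True, x5 = True, x6 = True, x7 = True, x8 = False, x9 = False, x10 = True works.
So x1=True, x2=False, x3=True, x4=True, x5=True, x6=True, x7=True, x8=False, x9=False, x10=True is a satisfying assignment.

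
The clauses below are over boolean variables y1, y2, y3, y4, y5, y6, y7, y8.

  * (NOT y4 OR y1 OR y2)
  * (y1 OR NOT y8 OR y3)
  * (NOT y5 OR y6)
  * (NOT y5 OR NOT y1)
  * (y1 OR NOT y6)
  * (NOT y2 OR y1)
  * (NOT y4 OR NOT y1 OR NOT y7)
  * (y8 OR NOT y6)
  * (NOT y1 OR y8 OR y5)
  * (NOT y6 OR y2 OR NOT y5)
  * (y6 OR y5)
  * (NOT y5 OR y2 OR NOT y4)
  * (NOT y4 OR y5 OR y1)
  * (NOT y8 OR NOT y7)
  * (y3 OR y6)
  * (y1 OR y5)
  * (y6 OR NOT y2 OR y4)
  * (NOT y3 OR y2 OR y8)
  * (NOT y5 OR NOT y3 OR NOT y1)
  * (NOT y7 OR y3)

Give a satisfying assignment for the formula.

y1=T  y2=F  y3=F  y4=T  y5=F  y6=T  y7=F  y8=T

Pure literal: y7 appears only negated; assign y7 = False.
Try y1 = True.
  then y5 is forced to False.
  then y8 is forced to True.
  then y6 is forced to True.
y2, y3, y4 are now unconstrained; take y2 = False, y3 = False, y4 = True.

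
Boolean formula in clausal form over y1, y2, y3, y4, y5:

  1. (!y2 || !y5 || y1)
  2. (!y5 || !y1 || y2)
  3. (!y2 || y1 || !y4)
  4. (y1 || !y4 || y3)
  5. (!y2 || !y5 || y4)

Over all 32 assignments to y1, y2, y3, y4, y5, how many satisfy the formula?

18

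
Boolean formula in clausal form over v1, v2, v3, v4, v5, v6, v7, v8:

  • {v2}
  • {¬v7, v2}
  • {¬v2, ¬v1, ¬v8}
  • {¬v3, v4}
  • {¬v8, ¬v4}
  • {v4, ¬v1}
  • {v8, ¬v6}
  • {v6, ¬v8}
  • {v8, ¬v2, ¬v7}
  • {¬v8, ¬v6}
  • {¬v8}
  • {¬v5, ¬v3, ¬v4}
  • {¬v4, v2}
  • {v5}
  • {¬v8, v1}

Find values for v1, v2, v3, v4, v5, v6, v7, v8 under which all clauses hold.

v1 = False, v2 = True, v3 = False, v4 = True, v5 = True, v6 = False, v7 = False, v8 = False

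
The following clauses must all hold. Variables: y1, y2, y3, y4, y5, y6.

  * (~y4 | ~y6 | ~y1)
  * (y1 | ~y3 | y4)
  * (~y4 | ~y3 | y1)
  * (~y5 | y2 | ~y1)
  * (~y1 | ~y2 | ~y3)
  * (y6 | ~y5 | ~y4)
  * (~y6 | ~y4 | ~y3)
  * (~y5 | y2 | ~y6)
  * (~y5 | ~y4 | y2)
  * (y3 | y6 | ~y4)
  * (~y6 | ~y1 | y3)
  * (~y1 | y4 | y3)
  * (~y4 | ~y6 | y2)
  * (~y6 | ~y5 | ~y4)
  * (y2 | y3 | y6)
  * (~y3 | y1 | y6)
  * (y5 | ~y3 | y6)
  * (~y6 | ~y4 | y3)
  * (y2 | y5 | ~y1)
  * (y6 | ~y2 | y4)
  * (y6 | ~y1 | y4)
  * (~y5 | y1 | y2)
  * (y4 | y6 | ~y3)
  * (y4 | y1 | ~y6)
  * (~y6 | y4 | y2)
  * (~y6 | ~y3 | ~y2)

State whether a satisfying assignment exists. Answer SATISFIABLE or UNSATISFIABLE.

UNSATISFIABLE

y6 = True:
  y4 = True:
    propagation gives y1=False, y3=False; an empty clause results — contradiction.
  y4 = False:
    propagation gives y1=True, y3=True, y2=False; an empty clause results — contradiction.
y6 = False:
  y1 = True:
    propagation gives y4=True, y5=False, y3=True; an empty clause results — contradiction.
  y1 = False:
    propagation gives y3=False, y4=False, y2=True; an empty clause results — contradiction.
Every branch closes, so no satisfying assignment exists.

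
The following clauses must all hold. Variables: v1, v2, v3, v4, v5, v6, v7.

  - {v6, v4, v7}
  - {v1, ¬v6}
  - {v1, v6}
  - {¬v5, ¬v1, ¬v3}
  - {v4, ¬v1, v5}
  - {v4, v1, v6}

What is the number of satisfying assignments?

Split on v1, then v6.
  v1=T, v6=T: v2, v7 free; 4 ways for (v3,v4,v5) × 2^2 = 16.
  v1=T, v6=F: v2 free; 7 ways for (v3,v4,v5,v7) × 2^1 = 14.
  v1=F, v6=T: a clause becomes empty — 0.
  v1=F, v6=F: a clause becomes empty — 0.
Total: 16 + 14 + 0 + 0 = 30.

30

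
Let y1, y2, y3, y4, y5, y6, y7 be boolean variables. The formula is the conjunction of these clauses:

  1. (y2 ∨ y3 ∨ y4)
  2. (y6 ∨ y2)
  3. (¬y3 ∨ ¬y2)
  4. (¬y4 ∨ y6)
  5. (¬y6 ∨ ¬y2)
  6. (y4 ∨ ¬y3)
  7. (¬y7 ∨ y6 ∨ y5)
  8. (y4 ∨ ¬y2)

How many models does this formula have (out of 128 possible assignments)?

16

Split on y2, then y4.
  y2=1, y4=1: a clause becomes empty — 0.
  y2=1, y4=0: a clause becomes empty — 0.
  y2=0, y4=1: forces y6=1; y1, y3, y5, y7 free → 2^4 = 16.
  y2=0, y4=0: a clause becomes empty — 0.
Total: 0 + 0 + 16 + 0 = 16.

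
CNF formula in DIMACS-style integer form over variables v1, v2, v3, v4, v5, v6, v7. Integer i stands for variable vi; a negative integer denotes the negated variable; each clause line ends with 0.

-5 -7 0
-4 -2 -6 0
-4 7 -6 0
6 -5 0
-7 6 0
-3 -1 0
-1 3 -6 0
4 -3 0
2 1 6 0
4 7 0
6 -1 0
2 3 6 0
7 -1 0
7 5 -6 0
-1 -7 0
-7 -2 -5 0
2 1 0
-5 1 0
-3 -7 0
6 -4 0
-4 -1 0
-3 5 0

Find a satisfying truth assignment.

v1 = 0  v2 = 1  v3 = 0  v4 = 0  v5 = 0  v6 = 1  v7 = 1

Branch on v1: take v1 = False.
  then v2 is forced to True.
  then v5 is forced to False.
  then v3 is forced to False.
For the remaining variables, v4 = False, v6 = True, v7 = True works.
Every clause has at least one true literal under this assignment.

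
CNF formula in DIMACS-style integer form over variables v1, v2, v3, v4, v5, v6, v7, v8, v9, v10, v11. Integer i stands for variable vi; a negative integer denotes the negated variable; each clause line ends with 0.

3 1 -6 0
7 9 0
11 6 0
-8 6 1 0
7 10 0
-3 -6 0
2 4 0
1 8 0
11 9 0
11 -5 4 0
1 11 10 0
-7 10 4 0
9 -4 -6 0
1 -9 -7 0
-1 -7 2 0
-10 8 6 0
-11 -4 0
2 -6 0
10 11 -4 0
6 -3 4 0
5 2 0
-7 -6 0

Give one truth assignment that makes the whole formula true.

v1=T, v2=T, v3=F, v4=F, v5=F, v6=T, v7=F, v8=T, v9=T, v10=T, v11=T

Check each clause:
  1. (¬v6 ∨ v3 ∨ v1) — v1 is true.
  2. (v7 ∨ v9) — v9 is true.
  3. (v11 ∨ v6) — v11 is true.
  4. (¬v8 ∨ v1 ∨ v6) — v1 is true.
  5. (v7 ∨ v10) — v10 is true.
  6. (¬v3 ∨ ¬v6) — ¬v3 is true.
  7. (v2 ∨ v4) — v2 is true.
  8. (v1 ∨ v8) — v8 is true.
  9. (v11 ∨ v9) — v9 is true.
  10. (v4 ∨ v11 ∨ ¬v5) — v11 is true.
  11. (v11 ∨ v10 ∨ v1) — v1 is true.
  12. (¬v7 ∨ v10 ∨ v4) — ¬v7 is true.
  13. (¬v6 ∨ ¬v4 ∨ v9) — v9 is true.
  14. (¬v9 ∨ v1 ∨ ¬v7) — ¬v7 is true.
  15. (v2 ∨ ¬v1 ∨ ¬v7) — ¬v7 is true.
  16. (¬v10 ∨ v6 ∨ v8) — v8 is true.
  17. (¬v4 ∨ ¬v11) — ¬v4 is true.
  18. (¬v6 ∨ v2) — v2 is true.
  19. (¬v4 ∨ v10 ∨ v11) — v10 is true.
  20. (v6 ∨ v4 ∨ ¬v3) — ¬v3 is true.
  21. (v2 ∨ v5) — v2 is true.
  22. (¬v7 ∨ ¬v6) — ¬v7 is true.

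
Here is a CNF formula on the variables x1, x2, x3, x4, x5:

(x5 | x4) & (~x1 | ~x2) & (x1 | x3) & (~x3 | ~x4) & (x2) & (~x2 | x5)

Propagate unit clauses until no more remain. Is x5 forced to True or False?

(x2) stands alone — x2 = True.
(~x2 | ~x1): since x2 = True, the clause reduces to (~x1). x1 = False.
(x1 | x3): since x1 = False, the clause reduces to (x3). x3 = True.
(~x4 | ~x3) with x3 = True leaves only ~x4, so x4 = False.
From (x4 | x5) and x4 = False: x5 = True.

True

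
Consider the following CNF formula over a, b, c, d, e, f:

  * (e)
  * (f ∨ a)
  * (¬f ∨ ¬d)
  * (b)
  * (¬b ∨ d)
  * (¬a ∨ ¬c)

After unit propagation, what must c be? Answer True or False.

False

(e) stands alone — e = True.
Unit clause (b) sets b = True.
(d ∨ ¬b): since b = True, the clause reduces to (d). d = True.
(¬d ∨ ¬f): since d = True, the clause reduces to (¬f). f = False.
(f ∨ a) with f = False leaves only a, so a = True.
(¬a ∨ ¬c) with a = True leaves only ¬c, so c = False.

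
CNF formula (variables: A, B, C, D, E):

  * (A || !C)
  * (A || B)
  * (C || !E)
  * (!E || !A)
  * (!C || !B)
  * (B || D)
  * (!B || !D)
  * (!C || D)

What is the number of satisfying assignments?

The models are:
  A=0 B=1 C=0 D=0 E=0
  A=1 B=0 C=0 D=1 E=0
  A=1 B=0 C=1 D=1 E=0
  A=1 B=1 C=0 D=0 E=0
Count: 4.

4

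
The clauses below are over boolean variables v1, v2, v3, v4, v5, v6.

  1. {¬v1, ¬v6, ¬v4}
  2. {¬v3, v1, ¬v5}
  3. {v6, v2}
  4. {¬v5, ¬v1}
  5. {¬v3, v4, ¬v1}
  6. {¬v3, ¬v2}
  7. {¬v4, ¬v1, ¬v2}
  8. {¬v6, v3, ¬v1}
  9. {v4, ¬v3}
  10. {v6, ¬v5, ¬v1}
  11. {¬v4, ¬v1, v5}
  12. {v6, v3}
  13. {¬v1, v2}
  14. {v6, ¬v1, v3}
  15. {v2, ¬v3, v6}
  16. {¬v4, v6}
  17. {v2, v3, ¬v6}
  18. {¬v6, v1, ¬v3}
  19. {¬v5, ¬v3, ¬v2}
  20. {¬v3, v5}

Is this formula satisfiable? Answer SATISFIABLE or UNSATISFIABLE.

SATISFIABLE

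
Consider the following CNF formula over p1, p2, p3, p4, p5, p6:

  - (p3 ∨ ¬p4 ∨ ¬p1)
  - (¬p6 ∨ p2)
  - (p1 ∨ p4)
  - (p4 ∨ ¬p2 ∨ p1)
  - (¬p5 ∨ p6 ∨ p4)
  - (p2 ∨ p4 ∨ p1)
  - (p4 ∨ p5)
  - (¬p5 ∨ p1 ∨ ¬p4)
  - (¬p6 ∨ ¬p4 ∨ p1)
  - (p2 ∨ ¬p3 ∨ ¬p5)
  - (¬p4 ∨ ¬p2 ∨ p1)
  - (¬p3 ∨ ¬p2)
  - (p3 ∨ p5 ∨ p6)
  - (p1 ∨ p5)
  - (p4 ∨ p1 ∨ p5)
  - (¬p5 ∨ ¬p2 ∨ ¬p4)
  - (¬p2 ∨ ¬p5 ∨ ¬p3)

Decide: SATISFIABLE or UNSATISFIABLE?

SATISFIABLE

Set p1 = True and propagate.
For the remaining variables, p2 = True, p3 = False, p4 = False, p5 = True, p6 = True works.
Every clause has at least one true literal under this assignment.
So p1=T  p2=T  p3=F  p4=F  p5=T  p6=T is a satisfying assignment.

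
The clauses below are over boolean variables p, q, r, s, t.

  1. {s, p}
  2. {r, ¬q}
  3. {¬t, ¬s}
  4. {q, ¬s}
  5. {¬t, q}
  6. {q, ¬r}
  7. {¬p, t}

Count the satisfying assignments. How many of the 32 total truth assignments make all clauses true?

Satisfying assignments:
  p=0 q=1 r=1 s=1 t=0
  p=1 q=1 r=1 s=0 t=1
That's 2 in total.

2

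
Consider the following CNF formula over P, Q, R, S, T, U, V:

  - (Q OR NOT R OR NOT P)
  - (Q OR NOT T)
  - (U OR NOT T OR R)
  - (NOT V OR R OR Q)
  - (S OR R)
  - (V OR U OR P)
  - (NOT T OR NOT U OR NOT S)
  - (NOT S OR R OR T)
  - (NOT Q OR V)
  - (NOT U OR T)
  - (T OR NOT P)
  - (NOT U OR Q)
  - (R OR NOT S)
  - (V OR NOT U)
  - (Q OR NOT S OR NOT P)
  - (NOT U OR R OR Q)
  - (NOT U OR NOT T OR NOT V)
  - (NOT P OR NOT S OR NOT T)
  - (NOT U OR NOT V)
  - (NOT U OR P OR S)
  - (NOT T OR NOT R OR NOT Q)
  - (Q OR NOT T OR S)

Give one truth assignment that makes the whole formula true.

Try P = False.
For the remaining variables, Q = True, R = True, S = False, T = False, U = False, V = True works.
Every clause has at least one true literal under this assignment.

P=F, Q=T, R=T, S=F, T=F, U=F, V=T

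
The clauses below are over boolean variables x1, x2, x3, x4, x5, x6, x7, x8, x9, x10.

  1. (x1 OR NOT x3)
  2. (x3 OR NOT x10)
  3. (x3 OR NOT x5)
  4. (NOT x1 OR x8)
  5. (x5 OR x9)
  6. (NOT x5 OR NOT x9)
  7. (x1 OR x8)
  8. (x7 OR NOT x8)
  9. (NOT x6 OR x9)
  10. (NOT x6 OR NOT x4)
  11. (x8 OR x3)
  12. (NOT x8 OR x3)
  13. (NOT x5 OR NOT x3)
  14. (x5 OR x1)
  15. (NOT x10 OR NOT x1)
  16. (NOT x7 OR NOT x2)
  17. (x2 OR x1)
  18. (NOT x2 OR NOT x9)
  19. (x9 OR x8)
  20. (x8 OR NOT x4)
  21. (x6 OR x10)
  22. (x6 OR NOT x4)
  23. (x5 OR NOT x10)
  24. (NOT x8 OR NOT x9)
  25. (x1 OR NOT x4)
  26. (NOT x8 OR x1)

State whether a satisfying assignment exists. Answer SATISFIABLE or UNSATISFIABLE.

UNSATISFIABLE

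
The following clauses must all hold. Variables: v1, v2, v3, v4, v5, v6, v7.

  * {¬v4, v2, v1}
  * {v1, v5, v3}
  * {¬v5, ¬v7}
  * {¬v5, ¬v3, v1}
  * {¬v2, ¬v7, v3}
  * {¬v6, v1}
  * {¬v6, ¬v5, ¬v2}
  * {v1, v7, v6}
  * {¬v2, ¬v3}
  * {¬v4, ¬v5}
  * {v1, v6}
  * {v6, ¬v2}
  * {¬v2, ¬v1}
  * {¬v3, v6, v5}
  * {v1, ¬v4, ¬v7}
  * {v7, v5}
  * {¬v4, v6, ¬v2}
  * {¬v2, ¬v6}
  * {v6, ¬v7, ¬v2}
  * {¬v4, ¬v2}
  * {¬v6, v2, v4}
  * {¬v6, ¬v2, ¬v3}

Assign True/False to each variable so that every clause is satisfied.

Set v1 = True and propagate.
  then v2 is forced to False.
Branch on v3: take v3 = False.
Set v4 = True and propagate.
  then v5 is forced to False.
  then v7 is forced to True.
v6 is now unconstrained; take v6 = True.
Check each clause:
  1. {¬v4, v1, v2} — v1 is true.
  2. {v1, v5, v3} — v1 is true.
  3. {¬v7, ¬v5} — ¬v5 is true.
  4. {¬v5, ¬v3, v1} — v1 is true.
  5. {v3, ¬v2, ¬v7} — ¬v2 is true.
  6. {v1, ¬v6} — v1 is true.
  7. {¬v2, ¬v6, ¬v5} — ¬v5 is true.
  8. {v7, v6, v1} — v1 is true.
  9. {¬v2, ¬v3} — ¬v3 is true.
  10. {¬v4, ¬v5} — ¬v5 is true.
  11. {v1, v6} — v1 is true.
  12. {¬v2, v6} — ¬v2 is true.
  13. {¬v2, ¬v1} — ¬v2 is true.
  14. {¬v3, v6, v5} — ¬v3 is true.
  15. {¬v7, v1, ¬v4} — v1 is true.
  16. {v7, v5} — v7 is true.
  17. {v6, ¬v2, ¬v4} — ¬v2 is true.
  18. {¬v2, ¬v6} — ¬v2 is true.
  19. {¬v7, ¬v2, v6} — v6 is true.
  20. {¬v4, ¬v2} — ¬v2 is true.
  21. {v2, v4, ¬v6} — v4 is true.
  22. {¬v3, ¬v2, ¬v6} — ¬v3 is true.

v1=True  v2=False  v3=False  v4=True  v5=False  v6=True  v7=True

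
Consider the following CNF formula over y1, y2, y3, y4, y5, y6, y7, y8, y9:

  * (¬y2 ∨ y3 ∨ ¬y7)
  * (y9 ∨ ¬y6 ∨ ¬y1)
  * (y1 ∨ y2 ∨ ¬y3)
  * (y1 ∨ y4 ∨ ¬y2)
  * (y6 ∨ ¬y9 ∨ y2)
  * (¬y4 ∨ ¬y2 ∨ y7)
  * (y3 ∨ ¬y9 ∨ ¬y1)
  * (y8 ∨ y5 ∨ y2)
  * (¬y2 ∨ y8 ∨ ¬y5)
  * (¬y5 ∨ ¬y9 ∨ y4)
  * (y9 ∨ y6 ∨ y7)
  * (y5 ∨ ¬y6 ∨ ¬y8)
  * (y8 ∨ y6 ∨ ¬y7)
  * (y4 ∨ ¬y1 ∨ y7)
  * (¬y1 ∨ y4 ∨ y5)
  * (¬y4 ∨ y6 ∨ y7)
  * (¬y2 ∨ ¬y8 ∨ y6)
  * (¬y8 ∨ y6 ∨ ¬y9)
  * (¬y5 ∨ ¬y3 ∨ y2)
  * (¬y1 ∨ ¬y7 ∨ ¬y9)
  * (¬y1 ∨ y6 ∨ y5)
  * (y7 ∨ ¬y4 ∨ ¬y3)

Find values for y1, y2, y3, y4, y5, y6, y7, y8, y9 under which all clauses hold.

y1=False, y2=False, y3=False, y4=False, y5=True, y6=True, y7=True, y8=True, y9=False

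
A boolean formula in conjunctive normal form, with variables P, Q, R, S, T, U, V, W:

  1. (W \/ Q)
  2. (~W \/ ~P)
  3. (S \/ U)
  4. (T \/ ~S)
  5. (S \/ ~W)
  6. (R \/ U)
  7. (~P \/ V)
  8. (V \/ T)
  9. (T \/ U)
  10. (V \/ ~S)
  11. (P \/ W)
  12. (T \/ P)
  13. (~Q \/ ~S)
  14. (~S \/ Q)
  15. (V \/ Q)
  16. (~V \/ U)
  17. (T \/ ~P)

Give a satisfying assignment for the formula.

P=True  Q=True  R=False  S=False  T=True  U=True  V=True  W=False

T occurs only positively in the remaining clauses — set T = True.
Pure literal: U appears only positively; assign U = True.
Try P = True.
  then W is forced to False.
  then Q is forced to True.
  then V is forced to True.
  then S is forced to False.
R is now unconstrained; take R = False.
Check each clause:
  1. (W \/ Q) — Q is true.
  2. (~W \/ ~P) — ~W is true.
  3. (S \/ U) — U is true.
  4. (~S \/ T) — ~S is true.
  5. (~W \/ S) — ~W is true.
  6. (U \/ R) — U is true.
  7. (V \/ ~P) — V is true.
  8. (V \/ T) — T is true.
  9. (U \/ T) — T is true.
  10. (V \/ ~S) — ~S is true.
  11. (W \/ P) — P is true.
  12. (T \/ P) — P is true.
  13. (~Q \/ ~S) — ~S is true.
  14. (Q \/ ~S) — Q is true.
  15. (V \/ Q) — Q is true.
  16. (U \/ ~V) — U is true.
  17. (~P \/ T) — T is true.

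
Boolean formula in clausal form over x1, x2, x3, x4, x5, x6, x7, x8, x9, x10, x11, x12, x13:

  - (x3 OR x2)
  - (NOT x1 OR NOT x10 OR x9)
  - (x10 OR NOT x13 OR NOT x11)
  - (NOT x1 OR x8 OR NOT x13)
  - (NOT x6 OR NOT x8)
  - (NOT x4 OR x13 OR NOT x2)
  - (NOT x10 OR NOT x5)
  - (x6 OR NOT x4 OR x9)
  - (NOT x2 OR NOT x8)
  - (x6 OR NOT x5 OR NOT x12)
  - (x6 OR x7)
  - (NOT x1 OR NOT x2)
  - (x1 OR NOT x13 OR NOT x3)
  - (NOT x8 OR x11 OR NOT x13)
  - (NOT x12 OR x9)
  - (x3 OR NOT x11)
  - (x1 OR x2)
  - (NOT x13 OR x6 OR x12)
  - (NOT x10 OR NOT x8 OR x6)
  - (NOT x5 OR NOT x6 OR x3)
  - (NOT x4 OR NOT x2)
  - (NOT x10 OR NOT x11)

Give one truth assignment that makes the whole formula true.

x4 occurs only negated in the remaining clauses — set x4 = False.
x5 occurs only negated in the remaining clauses — set x5 = False.
Set x1 = True and propagate.
  then x2 is forced to False.
  then x3 is forced to True.
The remaining clauses are satisfied by x6 = True, x7 = False, x8 = False, x9 = True, x10 = True, x11 = False, x12 = True, x13 = False.
Check each clause:
  1. (x3 OR x2) — x3 is true.
  2. (x9 OR NOT x10 OR NOT x1) — x9 is true.
  3. (NOT x11 OR x10 OR NOT x13) — x10 is true.
  4. (NOT x13 OR NOT x1 OR x8) — NOT x13 is true.
  5. (NOT x6 OR NOT x8) — NOT x8 is true.
  6. (NOT x4 OR NOT x2 OR x13) — NOT x4 is true.
  7. (NOT x5 OR NOT x10) — NOT x5 is true.
  8. (x9 OR x6 OR NOT x4) — x9 is true.
  9. (NOT x2 OR NOT x8) — NOT x8 is true.
  10. (NOT x12 OR NOT x5 OR x6) — NOT x5 is true.
  11. (x6 OR x7) — x6 is true.
  12. (NOT x1 OR NOT x2) — NOT x2 is true.
  13. (x1 OR NOT x13 OR NOT x3) — x1 is true.
  14. (x11 OR NOT x8 OR NOT x13) — NOT x8 is true.
  15. (x9 OR NOT x12) — x9 is true.
  16. (x3 OR NOT x11) — x3 is true.
  17. (x1 OR x2) — x1 is true.
  18. (x6 OR NOT x13 OR x12) — NOT x13 is true.
  19. (x6 OR NOT x8 OR NOT x10) — NOT x8 is true.
  20. (x3 OR NOT x5 OR NOT x6) — x3 is true.
  21. (NOT x2 OR NOT x4) — NOT x4 is true.
  22. (NOT x10 OR NOT x11) — NOT x11 is true.

x1 = T, x2 = F, x3 = T, x4 = F, x5 = F, x6 = T, x7 = F, x8 = F, x9 = T, x10 = T, x11 = F, x12 = T, x13 = F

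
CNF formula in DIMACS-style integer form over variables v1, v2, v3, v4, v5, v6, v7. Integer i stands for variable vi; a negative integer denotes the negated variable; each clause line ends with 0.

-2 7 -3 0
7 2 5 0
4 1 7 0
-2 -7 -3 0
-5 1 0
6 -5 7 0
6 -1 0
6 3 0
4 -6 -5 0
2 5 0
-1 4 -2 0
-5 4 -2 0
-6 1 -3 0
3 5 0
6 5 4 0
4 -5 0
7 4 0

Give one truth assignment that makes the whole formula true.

Pure literal: v4 appears only positively; assign v4 = True.
Branch on v1: take v1 = True.
  then v6 is forced to True.
For the remaining variables, v2 = True, v3 = False, v5 = True, v7 = False works.

v1 = True, v2 = True, v3 = False, v4 = True, v5 = True, v6 = True, v7 = False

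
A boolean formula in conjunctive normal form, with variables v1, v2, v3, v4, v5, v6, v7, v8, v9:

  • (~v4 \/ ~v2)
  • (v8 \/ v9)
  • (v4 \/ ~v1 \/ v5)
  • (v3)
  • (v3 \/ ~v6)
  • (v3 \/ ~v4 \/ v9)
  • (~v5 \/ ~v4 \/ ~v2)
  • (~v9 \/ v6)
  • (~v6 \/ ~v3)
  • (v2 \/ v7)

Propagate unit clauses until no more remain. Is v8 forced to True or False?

True

(v3) is a unit clause: v3 = True.
(~v6 \/ ~v3) with v3 = True leaves only ~v6, so v6 = False.
(~v9 \/ v6): since v6 = False, the clause reduces to (~v9). v9 = False.
From (v8 \/ v9) and v9 = False: v8 = True.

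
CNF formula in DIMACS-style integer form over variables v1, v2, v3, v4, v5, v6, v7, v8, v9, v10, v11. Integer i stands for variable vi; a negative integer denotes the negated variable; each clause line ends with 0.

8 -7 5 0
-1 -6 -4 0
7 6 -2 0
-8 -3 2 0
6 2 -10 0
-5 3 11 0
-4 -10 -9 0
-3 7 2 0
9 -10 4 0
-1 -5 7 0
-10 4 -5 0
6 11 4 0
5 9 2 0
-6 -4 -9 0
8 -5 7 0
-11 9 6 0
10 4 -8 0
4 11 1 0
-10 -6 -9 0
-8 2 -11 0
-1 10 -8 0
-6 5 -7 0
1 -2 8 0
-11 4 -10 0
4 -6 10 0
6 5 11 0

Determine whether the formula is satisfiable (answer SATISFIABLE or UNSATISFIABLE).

SATISFIABLE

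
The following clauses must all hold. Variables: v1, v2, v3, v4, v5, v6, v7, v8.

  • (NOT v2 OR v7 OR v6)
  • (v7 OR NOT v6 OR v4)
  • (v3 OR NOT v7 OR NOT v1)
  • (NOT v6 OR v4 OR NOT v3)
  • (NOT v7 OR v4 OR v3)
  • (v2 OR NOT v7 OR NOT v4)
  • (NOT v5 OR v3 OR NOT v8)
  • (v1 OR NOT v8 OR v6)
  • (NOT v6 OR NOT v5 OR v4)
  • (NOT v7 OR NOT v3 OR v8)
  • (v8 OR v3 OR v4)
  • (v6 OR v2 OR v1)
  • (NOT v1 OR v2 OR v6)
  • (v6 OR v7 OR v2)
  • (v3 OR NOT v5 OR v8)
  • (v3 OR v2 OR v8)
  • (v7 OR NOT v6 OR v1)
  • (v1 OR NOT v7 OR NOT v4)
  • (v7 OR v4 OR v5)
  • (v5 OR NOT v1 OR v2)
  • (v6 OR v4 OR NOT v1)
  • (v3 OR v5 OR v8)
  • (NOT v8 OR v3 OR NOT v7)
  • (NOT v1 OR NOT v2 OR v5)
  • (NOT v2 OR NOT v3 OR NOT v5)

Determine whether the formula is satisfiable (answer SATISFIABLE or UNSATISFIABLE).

Branch on v1: take v1 = True.
Branch on v2: take v2 = False.
  then v6 is forced to True.
  then v5 is forced to True.
  then v4 is forced to True.
  then v7 is forced to False.
The remaining clauses are satisfied by v3 = True, v8 = False.
So v1 = T, v2 = F, v3 = T, v4 = T, v5 = T, v6 = T, v7 = F, v8 = F is a satisfying assignment.

SATISFIABLE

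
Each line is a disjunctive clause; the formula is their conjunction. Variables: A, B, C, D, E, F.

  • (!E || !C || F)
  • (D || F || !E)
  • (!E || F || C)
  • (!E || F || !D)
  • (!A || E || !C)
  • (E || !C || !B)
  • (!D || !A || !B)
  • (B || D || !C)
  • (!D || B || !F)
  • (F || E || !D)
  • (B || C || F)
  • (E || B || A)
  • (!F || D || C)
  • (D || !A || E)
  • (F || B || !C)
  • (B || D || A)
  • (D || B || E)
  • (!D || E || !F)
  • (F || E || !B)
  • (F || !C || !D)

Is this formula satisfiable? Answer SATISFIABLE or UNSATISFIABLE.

SATISFIABLE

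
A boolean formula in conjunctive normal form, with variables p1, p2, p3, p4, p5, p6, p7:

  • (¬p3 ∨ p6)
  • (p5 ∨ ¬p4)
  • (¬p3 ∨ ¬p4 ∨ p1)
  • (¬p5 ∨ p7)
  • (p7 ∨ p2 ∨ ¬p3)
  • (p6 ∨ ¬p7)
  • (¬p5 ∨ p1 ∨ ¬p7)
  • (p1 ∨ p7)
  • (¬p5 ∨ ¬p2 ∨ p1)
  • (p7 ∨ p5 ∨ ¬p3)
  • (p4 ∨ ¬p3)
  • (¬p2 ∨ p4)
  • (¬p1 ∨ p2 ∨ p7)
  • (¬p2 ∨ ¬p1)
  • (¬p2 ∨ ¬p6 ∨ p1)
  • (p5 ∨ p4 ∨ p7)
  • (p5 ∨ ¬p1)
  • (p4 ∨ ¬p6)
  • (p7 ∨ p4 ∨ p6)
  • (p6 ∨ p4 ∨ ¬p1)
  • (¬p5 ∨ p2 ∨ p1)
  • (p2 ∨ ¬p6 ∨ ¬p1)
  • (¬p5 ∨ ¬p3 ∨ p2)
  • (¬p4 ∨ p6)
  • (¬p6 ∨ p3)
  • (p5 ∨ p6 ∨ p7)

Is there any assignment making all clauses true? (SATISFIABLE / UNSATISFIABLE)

p1 = True:
  propagation gives p2=False, p7=True, p6=True; an empty clause results — contradiction.
p1 = False:
  propagation gives p7=True, p6=True, p5=False, p4=False; an empty clause results — contradiction.
Every branch closes, so no satisfying assignment exists.

UNSATISFIABLE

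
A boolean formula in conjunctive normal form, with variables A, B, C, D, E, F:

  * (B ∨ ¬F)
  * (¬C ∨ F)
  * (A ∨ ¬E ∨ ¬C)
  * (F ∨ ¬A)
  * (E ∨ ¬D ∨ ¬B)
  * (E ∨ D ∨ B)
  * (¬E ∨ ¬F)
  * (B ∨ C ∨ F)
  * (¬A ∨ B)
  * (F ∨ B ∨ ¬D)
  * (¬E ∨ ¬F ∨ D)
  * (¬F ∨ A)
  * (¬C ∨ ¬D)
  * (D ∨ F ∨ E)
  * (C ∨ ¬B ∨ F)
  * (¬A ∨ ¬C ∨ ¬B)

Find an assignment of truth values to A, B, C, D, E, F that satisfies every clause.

A=True, B=True, C=False, D=False, E=False, F=True

Branch on A: take A = True.
  then F is forced to True.
  then B is forced to True.
  then E is forced to False.
  then D is forced to False.
  then C is forced to False.
Every clause has at least one true literal under this assignment.
Check each clause:
  1. (¬F ∨ B) — B is true.
  2. (F ∨ ¬C) — ¬C is true.
  3. (¬E ∨ A ∨ ¬C) — A is true.
  4. (F ∨ ¬A) — F is true.
  5. (¬B ∨ ¬D ∨ E) — ¬D is true.
  6. (D ∨ E ∨ B) — B is true.
  7. (¬E ∨ ¬F) — ¬E is true.
  8. (F ∨ C ∨ B) — B is true.
  9. (B ∨ ¬A) — B is true.
  10. (B ∨ ¬D ∨ F) — B is true.
  11. (¬E ∨ D ∨ ¬F) — ¬E is true.
  12. (A ∨ ¬F) — A is true.
  13. (¬C ∨ ¬D) — ¬D is true.
  14. (F ∨ D ∨ E) — F is true.
  15. (¬B ∨ C ∨ F) — F is true.
  16. (¬B ∨ ¬A ∨ ¬C) — ¬C is true.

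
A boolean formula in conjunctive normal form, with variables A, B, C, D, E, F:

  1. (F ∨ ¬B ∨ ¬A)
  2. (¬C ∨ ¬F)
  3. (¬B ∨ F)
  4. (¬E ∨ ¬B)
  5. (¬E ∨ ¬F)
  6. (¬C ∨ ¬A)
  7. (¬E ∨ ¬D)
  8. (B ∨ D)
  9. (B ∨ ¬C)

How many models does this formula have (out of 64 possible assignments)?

8

Split on B, then F.
  B=T, F=T: remaining (A,C,D,E) ∈ {(F,F,F,F); (F,F,T,F); (T,F,F,F); (T,F,T,F)} — 4.
  B=T, F=F: a clause becomes empty — 0.
  B=F, F=T: remaining (A,C,D,E) ∈ {(F,F,T,F); (T,F,T,F)} — 2.
  B=F, F=F: remaining (A,C,D,E) ∈ {(F,F,T,F); (T,F,T,F)} — 2.
Total: 4 + 0 + 2 + 2 = 8.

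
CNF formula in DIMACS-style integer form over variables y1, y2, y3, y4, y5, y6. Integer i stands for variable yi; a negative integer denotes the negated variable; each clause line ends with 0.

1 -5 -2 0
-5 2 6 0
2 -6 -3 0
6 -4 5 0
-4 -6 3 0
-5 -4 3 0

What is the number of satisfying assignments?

24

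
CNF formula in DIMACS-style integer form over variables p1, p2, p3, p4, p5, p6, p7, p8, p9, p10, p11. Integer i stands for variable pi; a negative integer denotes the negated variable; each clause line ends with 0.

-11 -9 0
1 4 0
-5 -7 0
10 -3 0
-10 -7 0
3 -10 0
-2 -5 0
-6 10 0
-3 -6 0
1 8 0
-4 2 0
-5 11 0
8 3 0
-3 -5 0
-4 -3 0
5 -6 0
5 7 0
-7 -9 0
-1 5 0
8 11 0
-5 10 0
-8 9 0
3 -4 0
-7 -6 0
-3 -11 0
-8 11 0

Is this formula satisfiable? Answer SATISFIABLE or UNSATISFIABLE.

p3 = True:
  propagation gives p10=True, p7=False, p6=False, p5=False; an empty clause results — contradiction.
p3 = False:
  propagation gives p10=False, p6=False, p8=True, p5=False; an empty clause results — contradiction.
Every branch closes, so no satisfying assignment exists.

UNSATISFIABLE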